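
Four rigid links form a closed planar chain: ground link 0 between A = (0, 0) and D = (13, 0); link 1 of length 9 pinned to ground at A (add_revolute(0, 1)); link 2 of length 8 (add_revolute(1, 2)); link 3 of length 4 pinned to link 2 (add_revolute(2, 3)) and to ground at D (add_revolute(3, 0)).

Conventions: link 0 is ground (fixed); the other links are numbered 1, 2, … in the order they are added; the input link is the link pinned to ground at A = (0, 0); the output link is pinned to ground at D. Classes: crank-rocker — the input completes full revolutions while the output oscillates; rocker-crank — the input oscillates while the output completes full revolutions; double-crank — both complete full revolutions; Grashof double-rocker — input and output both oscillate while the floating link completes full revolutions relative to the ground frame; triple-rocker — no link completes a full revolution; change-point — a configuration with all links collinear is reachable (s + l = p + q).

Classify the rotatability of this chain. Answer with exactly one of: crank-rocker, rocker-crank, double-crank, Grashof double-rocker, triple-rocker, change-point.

lengths: ground=13, input=9, coupler=8, output=4
sorted: s=4 (shortest), l=13 (longest), p+q=17
s + l = 17 vs p + q = 17
s + l = p + q → change-point (collinear configuration reachable)

change-point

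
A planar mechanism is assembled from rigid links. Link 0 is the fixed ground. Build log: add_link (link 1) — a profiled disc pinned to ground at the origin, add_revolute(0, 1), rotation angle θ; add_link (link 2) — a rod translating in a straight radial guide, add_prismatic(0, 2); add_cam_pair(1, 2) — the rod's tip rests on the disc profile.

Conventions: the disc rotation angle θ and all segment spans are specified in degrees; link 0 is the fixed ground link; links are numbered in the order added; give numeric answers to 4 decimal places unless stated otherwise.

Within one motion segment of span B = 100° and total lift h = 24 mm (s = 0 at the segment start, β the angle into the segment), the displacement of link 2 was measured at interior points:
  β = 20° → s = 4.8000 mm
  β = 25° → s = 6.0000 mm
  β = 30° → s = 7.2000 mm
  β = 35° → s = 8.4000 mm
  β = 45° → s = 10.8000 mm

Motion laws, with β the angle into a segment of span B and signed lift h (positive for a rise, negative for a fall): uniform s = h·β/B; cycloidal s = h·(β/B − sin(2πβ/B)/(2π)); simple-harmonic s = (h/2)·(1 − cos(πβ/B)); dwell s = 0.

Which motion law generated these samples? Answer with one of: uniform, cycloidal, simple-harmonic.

candidates at β/B = r: uniform s = h·r (linear in β); cycloidal s = h·(r − sin(2πr)/(2π)); simple-harmonic s = (h/2)(1 − cos(πr))
β=20°: printed 4.8000 | uniform 4.8000, cycloidal 1.1672, simple-harmonic 2.2918
β=25°: printed 6.0000 | uniform 6.0000, cycloidal 2.1803, simple-harmonic 3.5147
β=30°: printed 7.2000 | uniform 7.2000, cycloidal 3.5672, simple-harmonic 4.9466
β=35°: printed 8.4000 | uniform 8.4000, cycloidal 5.3098, simple-harmonic 6.5521
β=45°: printed 10.8000 | uniform 10.8000, cycloidal 9.6196, simple-harmonic 10.1228
only one law matches every sample → uniform

uniform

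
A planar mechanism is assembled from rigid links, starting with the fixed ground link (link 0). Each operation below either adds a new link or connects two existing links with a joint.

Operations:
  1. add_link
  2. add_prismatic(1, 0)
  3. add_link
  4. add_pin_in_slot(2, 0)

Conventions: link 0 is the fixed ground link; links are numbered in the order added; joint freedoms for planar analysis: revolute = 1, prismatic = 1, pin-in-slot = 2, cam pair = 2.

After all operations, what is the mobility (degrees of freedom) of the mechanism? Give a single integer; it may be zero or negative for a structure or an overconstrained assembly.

link 0 = ground. State L|J1|J2 = 1|0|0
+link1  2|0|0
P(1,0) f=1→J1  2|1|0
+link2  3|1|0
PS(2,0) f=2→J2  3|1|1
M = 3(3−1)−2·1−1 = 6−2−1 = 3

M = 3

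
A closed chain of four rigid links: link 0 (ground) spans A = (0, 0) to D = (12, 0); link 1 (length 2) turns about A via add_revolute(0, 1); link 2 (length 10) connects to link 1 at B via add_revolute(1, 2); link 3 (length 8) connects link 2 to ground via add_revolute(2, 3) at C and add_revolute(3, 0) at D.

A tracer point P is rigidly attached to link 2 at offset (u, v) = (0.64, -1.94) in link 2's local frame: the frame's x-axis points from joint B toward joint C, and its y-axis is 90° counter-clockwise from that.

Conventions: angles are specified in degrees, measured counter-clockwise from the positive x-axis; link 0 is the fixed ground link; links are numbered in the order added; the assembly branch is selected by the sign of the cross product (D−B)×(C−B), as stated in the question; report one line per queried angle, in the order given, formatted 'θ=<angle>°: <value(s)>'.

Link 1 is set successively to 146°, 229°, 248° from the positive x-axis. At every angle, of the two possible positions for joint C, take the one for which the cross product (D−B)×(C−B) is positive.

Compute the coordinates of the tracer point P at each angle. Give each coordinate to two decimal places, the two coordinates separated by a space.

A=(0,0), D=(12.00,0)
θ=146°: B = A + 2.00·(cos146°, sin146°) = (-1.6581, 1.1184)
θ=146°: |BD| = 13.7038
θ=146°: circle(B,10.00) ∩ circle(D,8.00): a=8.1654, h=5.7729
θ=146°:   candidates: C₊=(6.9512,6.2056) cross=79.110; C₋=(6.0090,-5.3016) cross=-79.110
θ=146°:   branch + wants cross > 0 → take C=(6.9512,6.2056) (cross=79.110)
θ=146°: ex = (C−B)/|BC| = (0.8609,0.5087); ey = (-0.5087,0.8609)
θ=146°: P = B + 0.64·ex + -1.94·ey = (-0.1202,-0.2262)
θ=229°: B = A + 2.00·(cos229°, sin229°) = (-1.3121, -1.5094)
θ=229°: |BD| = 13.3974
θ=229°: circle(B,10.00) ∩ circle(D,8.00): a=8.0423, h=5.9432
θ=229°:   candidates: C₊=(6.0093,5.3021) cross=79.624; C₋=(7.3485,-6.5087) cross=-79.624
θ=229°:   branch + wants cross > 0 → take C=(6.0093,5.3021) (cross=79.624)
θ=229°: ex = (C−B)/|BC| = (0.7321,0.6811); ey = (-0.6811,0.7321)
θ=229°: P = B + 0.64·ex + -1.94·ey = (0.4779,-2.4938)
θ=248°: B = A + 2.00·(cos248°, sin248°) = (-0.7492, -1.8544)
θ=248°: |BD| = 12.8834
θ=248°: circle(B,10.00) ∩ circle(D,8.00): a=7.8388, h=6.2091
θ=248°:   candidates: C₊=(6.1143,5.4183) cross=79.994; C₋=(7.9017,-6.8705) cross=-79.994
θ=248°:   branch + wants cross > 0 → take C=(6.1143,5.4183) (cross=79.994)
θ=248°: ex = (C−B)/|BC| = (0.6864,0.7273); ey = (-0.7273,0.6864)
θ=248°: P = B + 0.64·ex + -1.94·ey = (1.1010,-2.7204)

θ=146°: -0.12 -0.23
θ=229°: 0.48 -2.49
θ=248°: 1.10 -2.72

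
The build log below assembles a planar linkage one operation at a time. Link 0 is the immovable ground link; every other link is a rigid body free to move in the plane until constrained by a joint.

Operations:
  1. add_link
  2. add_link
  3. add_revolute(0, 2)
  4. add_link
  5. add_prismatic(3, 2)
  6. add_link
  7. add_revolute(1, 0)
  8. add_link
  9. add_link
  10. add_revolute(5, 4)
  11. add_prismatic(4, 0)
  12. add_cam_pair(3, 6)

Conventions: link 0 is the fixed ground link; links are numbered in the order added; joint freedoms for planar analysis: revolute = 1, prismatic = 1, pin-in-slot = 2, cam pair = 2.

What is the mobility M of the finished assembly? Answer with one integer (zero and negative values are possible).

L=1 J1=0 J2=0
add link → L=2 J1=0 J2=0
add link → L=3 J1=0 J2=0
R@0,2 dof=1 J1 → L=3 J1=1 J2=0
add link → L=4 J1=1 J2=0
P@3,2 dof=1 J1 → L=4 J1=2 J2=0
add link → L=5 J1=2 J2=0
R@1,0 dof=1 J1 → L=5 J1=3 J2=0
add link → L=6 J1=3 J2=0
add link → L=7 J1=3 J2=0
R@5,4 dof=1 J1 → L=7 J1=4 J2=0
P@4,0 dof=1 J1 → L=7 J1=5 J2=0
C@3,6 dof=2 J2 → L=7 J1=5 J2=1
M=3(L−1)−2J1−J2=3·6−2·5−1=7

M = 7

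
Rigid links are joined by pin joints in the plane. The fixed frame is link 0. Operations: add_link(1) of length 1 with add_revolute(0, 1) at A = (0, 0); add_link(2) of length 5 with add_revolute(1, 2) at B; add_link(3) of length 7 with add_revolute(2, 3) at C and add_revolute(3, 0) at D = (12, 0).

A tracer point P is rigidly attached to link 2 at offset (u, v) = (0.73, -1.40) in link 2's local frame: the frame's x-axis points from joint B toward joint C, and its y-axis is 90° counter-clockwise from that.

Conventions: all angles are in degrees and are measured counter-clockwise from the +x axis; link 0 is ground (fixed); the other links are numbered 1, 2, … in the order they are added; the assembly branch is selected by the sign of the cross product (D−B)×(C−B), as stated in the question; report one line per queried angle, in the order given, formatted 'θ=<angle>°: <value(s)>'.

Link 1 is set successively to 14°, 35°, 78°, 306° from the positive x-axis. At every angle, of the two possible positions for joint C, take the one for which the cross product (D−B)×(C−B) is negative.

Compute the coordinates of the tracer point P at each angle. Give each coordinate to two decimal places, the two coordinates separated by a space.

A=(0,0), D=(12.00,0)
θ=14°: B = A + 1.00·(cos14°, sin14°) = (0.9703, 0.2419)
θ=14°: |BD| = 11.0324
θ=14°: circle(B,5.00) ∩ circle(D,7.00): a=4.4285, h=2.3213
θ=14°:   candidates: C₊=(5.4486,2.4656) cross=25.610; C₋=(5.3468,-2.1760) cross=-25.610
θ=14°:   branch - wants cross < 0 → take C=(5.3468,-2.1760) (cross=-25.610)
θ=14°: ex = (C−B)/|BC| = (0.8753,-0.4836); ey = (0.4836,0.8753)
θ=14°: P = B + 0.73·ex + -1.40·ey = (0.9323,-1.3365)
θ=35°: B = A + 1.00·(cos35°, sin35°) = (0.8192, 0.5736)
θ=35°: |BD| = 11.1956
θ=35°: circle(B,5.00) ∩ circle(D,7.00): a=4.5259, h=2.1251
θ=35°:   candidates: C₊=(5.4480,2.4640) cross=23.792; C₋=(5.2303,-1.7806) cross=-23.792
θ=35°:   branch - wants cross < 0 → take C=(5.2303,-1.7806) (cross=-23.792)
θ=35°: ex = (C−B)/|BC| = (0.8822,-0.4708); ey = (0.4708,0.8822)
θ=35°: P = B + 0.73·ex + -1.40·ey = (0.8040,-1.0052)
θ=78°: B = A + 1.00·(cos78°, sin78°) = (0.2079, 0.9781)
θ=78°: |BD| = 11.8326
θ=78°: circle(B,5.00) ∩ circle(D,7.00): a=4.9021, h=0.9844
θ=78°:   candidates: C₊=(5.1747,1.5539) cross=11.648; C₋=(5.0119,-0.4081) cross=-11.648
θ=78°:   branch - wants cross < 0 → take C=(5.0119,-0.4081) (cross=-11.648)
θ=78°: ex = (C−B)/|BC| = (0.9608,-0.2772); ey = (0.2772,0.9608)
θ=78°: P = B + 0.73·ex + -1.40·ey = (0.5211,-0.5694)
θ=306°: B = A + 1.00·(cos306°, sin306°) = (0.5878, -0.8090)
θ=306°: |BD| = 11.4409
θ=306°: circle(B,5.00) ∩ circle(D,7.00): a=4.6716, h=1.7823
θ=306°:   candidates: C₊=(5.1216,1.2992) cross=20.391; C₋=(5.3737,-2.2565) cross=-20.391
θ=306°:   branch - wants cross < 0 → take C=(5.3737,-2.2565) (cross=-20.391)
θ=306°: ex = (C−B)/|BC| = (0.9572,-0.2895); ey = (0.2895,0.9572)
θ=306°: P = B + 0.73·ex + -1.40·ey = (0.8812,-2.3604)

θ=14°: 0.93 -1.34
θ=35°: 0.80 -1.01
θ=78°: 0.52 -0.57
θ=306°: 0.88 -2.36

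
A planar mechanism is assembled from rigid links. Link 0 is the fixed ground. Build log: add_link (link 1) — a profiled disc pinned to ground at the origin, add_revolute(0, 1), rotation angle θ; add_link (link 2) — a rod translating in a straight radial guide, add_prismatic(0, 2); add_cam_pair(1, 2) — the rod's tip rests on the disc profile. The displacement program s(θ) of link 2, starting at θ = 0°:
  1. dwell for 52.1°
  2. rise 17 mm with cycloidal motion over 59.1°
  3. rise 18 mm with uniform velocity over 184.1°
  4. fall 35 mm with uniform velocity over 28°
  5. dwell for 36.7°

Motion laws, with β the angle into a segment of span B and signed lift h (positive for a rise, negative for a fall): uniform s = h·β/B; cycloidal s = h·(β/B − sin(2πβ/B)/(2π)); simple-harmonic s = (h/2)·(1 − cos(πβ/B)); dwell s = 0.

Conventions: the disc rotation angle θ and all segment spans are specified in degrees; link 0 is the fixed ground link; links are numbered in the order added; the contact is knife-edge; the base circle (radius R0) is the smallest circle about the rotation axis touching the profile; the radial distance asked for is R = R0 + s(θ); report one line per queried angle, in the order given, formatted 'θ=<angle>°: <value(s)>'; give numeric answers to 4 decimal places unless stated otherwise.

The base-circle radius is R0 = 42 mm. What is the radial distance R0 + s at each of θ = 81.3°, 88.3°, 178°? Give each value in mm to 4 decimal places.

seg 1 [0°–52.1°] dwell: s stays 0.0000
seg 2 [52.1°–111.2°] cycloidal, h=17: θ=81.3° here. β=29.2, B=59.1. 17·(0.4941 − sin(2π·0.4941)/(2π)) = 8.2987 → s = 8.2987
seg 2 [52.1°–111.2°] cycloidal, h=17: θ=88.3° here. β=36.2, B=59.1. 17·(0.6125 − sin(2π·0.6125)/(2π)) = 12.1703 → s = 12.1703
seg 2 [52.1°–111.2°] cycloidal, h=17: full span → s += 17 → s = 17.0000
seg 3 [111.2°–295.3°] uniform, h=18: θ=178° here. β=66.8, B=184.1. 18·66.8/184.1 = 6.5312 → s = 23.5312
θ=81.3°: R = R0 + s = 42 + 8.2987 = 50.2987
θ=88.3°: R = R0 + s = 42 + 12.1703 = 54.1703
θ=178°: R = R0 + s = 42 + 23.5312 = 65.5312

θ=81.3°: 50.2987
θ=88.3°: 54.1703
θ=178°: 65.5312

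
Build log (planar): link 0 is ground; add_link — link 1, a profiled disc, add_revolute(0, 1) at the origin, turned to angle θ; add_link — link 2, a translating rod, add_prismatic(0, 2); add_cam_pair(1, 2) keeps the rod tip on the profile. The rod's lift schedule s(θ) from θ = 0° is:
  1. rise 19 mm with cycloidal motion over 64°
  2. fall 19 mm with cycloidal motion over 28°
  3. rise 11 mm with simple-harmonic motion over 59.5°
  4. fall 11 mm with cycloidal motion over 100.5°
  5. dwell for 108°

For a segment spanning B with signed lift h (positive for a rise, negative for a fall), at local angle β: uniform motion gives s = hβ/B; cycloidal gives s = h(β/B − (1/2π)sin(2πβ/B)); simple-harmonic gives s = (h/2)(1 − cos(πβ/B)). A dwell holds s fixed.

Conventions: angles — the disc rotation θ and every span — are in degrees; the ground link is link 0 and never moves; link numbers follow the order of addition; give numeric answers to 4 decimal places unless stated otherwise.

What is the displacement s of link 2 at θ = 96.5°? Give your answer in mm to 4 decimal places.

seg 1 [0°–64°] cycloidal, h=19: full span → s += 19 → s = 19.0000
seg 2 [64°–92°] cycloidal, h=-19: full span → s += -19 → s = 0.0000
seg 3 [92°–151.5°] simple-harmonic, h=11: θ=96.5° here. β=4.5, B=59.5. 11/2·(1 − cos(π·0.0756)) = 0.1545 → s = 0.1545

0.1545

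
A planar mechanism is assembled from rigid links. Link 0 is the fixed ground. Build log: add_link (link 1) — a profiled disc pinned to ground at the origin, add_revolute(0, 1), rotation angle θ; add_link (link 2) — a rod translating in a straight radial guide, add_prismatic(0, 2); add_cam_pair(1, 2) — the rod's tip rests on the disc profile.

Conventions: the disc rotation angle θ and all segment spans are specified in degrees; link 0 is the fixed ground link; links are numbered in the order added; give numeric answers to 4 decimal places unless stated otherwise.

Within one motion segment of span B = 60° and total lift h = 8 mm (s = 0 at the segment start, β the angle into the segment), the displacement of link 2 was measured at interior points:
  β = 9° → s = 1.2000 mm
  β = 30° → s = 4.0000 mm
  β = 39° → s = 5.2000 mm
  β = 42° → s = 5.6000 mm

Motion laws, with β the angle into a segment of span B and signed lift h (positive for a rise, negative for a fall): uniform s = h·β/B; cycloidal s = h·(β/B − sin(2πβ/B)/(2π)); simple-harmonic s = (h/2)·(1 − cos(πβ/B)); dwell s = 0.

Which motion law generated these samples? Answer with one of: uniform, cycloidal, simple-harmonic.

candidates at β/B = r: uniform s = h·r (linear in β); cycloidal s = h·(r − sin(2πr)/(2π)); simple-harmonic s = (h/2)(1 − cos(πr))
β=9°: printed 1.2000 | uniform 1.2000, cycloidal 0.1699, simple-harmonic 0.4360
β=30°: printed 4.0000 | uniform 4.0000, cycloidal 4.0000, simple-harmonic 4.0000
β=39°: printed 5.2000 | uniform 5.2000, cycloidal 6.2301, simple-harmonic 5.8160
β=42°: printed 5.6000 | uniform 5.6000, cycloidal 6.8109, simple-harmonic 6.3511
only one law matches every sample → uniform

uniform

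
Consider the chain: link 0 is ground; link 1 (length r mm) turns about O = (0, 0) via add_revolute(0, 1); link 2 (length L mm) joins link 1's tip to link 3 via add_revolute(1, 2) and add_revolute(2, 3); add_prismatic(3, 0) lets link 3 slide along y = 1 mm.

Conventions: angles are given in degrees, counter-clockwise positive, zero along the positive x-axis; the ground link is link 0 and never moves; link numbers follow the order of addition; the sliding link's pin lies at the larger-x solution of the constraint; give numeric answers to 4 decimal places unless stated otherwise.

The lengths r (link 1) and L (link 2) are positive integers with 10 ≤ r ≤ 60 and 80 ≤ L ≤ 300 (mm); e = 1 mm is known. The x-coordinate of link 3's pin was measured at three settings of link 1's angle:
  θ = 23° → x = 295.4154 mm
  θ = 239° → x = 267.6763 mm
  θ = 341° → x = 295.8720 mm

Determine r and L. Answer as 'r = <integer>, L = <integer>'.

constraint per measurement: (x − r cos θ)² + (r sin θ − e)² = L²
subtracting the θ₁ and θ₂ equations cancels the r² and L² terms:
r = (x₁² − x₂²) / (2[(x₁cos θ₁ + e sin θ₁) − (x₂cos θ₂ + e sin θ₂)]) = 19.0000 → r = 19
L² = (x₁ − r cos θ₁)² + (r sin θ₁ − e)² = 77284.0210 → L = 278.0000 → L = 278
check at θ₃=341°: x = 295.8720 (printed 295.8720) ✓

r = 19, L = 278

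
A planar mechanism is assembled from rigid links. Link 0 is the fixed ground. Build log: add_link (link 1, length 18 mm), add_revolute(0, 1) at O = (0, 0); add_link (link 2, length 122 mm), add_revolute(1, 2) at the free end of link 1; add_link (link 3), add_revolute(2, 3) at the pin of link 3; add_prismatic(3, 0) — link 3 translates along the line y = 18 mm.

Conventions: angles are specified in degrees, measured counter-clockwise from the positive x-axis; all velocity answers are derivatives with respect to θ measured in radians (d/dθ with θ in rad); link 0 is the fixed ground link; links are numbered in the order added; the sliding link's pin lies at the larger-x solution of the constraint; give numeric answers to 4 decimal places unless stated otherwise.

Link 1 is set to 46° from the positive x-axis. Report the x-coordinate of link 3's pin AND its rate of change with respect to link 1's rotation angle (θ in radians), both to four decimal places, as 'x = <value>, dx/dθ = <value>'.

geometry: r = 18 mm, L = 122 mm, e = 18 mm
crank pin P = (r cos θ, r sin θ) = (12.503851, 12.948116)
h = r sin θ − e = 12.948116 − 18 = -5.051884
x = r cos θ + √(L² − h²) = 12.503851 + 121.895359 = 134.399209
dx/dθ = −r sin θ − h·r cos θ/√(L² − h²) (θ in radians; h = -5.051884) = -12.429901

x = 134.3992, dx/dθ = -12.4299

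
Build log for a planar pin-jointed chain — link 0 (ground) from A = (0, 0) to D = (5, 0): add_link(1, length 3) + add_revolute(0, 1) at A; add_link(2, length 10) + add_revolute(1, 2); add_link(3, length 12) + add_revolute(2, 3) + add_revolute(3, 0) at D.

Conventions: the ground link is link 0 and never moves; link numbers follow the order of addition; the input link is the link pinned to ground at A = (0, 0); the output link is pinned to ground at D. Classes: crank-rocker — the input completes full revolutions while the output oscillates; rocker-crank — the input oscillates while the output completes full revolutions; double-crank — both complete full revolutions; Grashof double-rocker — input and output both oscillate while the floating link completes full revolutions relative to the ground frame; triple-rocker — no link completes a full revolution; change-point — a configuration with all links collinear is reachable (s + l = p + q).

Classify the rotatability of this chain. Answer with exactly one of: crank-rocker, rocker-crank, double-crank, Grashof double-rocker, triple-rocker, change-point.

lengths: ground=5, input=3, coupler=10, output=12
sorted: s=3 (shortest), l=12 (longest), p+q=15
s + l = 15 vs p + q = 15
s + l = p + q → change-point (collinear configuration reachable)

change-point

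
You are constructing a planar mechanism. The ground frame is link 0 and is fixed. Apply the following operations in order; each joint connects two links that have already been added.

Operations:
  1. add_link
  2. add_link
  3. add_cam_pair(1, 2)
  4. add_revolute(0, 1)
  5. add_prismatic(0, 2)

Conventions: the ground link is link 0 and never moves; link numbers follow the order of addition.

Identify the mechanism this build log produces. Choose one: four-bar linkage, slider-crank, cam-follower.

links: 3 (incl. ground); joints: 1 revolute, 1 prismatic, 1 higher (cam) pair, forming one closed loop
3 links, revolute + prismatic + higher pair in one loop → cam-follower

cam-follower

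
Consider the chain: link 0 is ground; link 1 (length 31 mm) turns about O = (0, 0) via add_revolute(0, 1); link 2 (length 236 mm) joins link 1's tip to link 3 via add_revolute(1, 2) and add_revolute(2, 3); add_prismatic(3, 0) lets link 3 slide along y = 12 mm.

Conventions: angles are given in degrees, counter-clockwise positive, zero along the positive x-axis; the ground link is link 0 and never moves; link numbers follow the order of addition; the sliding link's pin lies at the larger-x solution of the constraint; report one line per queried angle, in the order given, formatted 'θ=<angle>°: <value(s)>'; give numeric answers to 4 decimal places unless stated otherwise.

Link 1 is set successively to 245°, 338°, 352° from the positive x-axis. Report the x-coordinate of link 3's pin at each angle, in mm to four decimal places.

geometry: r = 31 mm, L = 236 mm, e = 12 mm
θ=245°: crank pin P = (r cos θ, r sin θ) = (-13.101166, -28.095541)
θ=245°: h = r sin θ − e = -28.095541 − 12 = -40.095541
θ=245°: x = r cos θ + √(L² − h²) = -13.101166 + 232.569017 = 219.467851
θ=338°: crank pin P = (r cos θ, r sin θ) = (28.742699, -11.612804)
θ=338°: h = r sin θ − e = -11.612804 − 12 = -23.612804
θ=338°: x = r cos θ + √(L² − h²) = 28.742699 + 234.815748 = 263.558447
θ=352°: crank pin P = (r cos θ, r sin θ) = (30.698310, -4.314366)
θ=352°: h = r sin θ − e = -4.314366 − 12 = -16.314366
θ=352°: x = r cos θ + √(L² − h²) = 30.698310 + 235.435429 = 266.133740

θ=245°: 219.4679
θ=338°: 263.5584
θ=352°: 266.1337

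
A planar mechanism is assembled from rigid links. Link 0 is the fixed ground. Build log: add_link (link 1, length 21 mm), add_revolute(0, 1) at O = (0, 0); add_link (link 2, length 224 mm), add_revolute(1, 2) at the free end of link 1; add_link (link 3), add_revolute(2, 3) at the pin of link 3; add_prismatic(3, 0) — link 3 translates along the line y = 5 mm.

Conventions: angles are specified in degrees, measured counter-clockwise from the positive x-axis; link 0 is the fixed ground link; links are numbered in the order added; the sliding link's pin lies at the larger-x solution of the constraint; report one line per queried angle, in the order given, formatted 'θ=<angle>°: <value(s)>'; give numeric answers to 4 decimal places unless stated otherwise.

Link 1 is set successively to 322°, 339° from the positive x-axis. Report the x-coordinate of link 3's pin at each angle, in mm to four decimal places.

geometry: r = 21 mm, L = 224 mm, e = 5 mm
θ=322°: crank pin P = (r cos θ, r sin θ) = (16.548226, -12.928891)
θ=322°: h = r sin θ − e = -12.928891 − 5 = -17.928891
θ=322°: x = r cos θ + √(L² − h²) = 16.548226 + 223.281336 = 239.829562
θ=339°: crank pin P = (r cos θ, r sin θ) = (19.605189, -7.525727)
θ=339°: h = r sin θ − e = -7.525727 − 5 = -12.525727
θ=339°: x = r cos θ + √(L² − h²) = 19.605189 + 223.649516 = 243.254705

θ=322°: 239.8296
θ=339°: 243.2547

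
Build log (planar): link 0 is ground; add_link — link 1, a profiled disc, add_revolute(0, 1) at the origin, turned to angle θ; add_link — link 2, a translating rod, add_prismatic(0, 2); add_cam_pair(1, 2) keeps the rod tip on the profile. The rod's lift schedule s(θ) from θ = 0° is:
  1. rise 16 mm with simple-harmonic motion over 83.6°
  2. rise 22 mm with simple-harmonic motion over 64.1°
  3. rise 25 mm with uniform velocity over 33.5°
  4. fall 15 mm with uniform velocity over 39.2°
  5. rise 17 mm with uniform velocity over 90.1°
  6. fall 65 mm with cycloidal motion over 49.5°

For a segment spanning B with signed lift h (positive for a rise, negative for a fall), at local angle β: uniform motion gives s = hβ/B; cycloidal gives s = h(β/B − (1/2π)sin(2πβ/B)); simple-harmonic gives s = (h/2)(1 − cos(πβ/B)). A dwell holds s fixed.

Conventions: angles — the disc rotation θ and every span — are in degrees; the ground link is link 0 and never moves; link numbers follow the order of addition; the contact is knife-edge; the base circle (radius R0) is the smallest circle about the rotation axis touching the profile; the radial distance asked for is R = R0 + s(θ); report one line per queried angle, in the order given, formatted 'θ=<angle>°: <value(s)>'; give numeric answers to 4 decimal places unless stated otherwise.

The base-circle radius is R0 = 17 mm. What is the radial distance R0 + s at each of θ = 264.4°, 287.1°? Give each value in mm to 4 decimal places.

seg 1 [0°–83.6°] simple-harmonic, h=16: full span → s += 16 → s = 16.0000
seg 2 [83.6°–147.7°] simple-harmonic, h=22: full span → s += 22 → s = 38.0000
seg 3 [147.7°–181.2°] uniform, h=25: full span → s += 25 → s = 63.0000
seg 4 [181.2°–220.4°] uniform, h=-15: full span → s += -15 → s = 48.0000
seg 5 [220.4°–310.5°] uniform, h=17: θ=264.4° here. β=44, B=90.1. 17·44/90.1 = 8.3019 → s = 56.3019
seg 5 [220.4°–310.5°] uniform, h=17: θ=287.1° here. β=66.7, B=90.1. 17·66.7/90.1 = 12.5849 → s = 60.5849
θ=264.4°: R = R0 + s = 17 + 56.3019 = 73.3019
θ=287.1°: R = R0 + s = 17 + 60.5849 = 77.5849

θ=264.4°: 73.3019
θ=287.1°: 77.5849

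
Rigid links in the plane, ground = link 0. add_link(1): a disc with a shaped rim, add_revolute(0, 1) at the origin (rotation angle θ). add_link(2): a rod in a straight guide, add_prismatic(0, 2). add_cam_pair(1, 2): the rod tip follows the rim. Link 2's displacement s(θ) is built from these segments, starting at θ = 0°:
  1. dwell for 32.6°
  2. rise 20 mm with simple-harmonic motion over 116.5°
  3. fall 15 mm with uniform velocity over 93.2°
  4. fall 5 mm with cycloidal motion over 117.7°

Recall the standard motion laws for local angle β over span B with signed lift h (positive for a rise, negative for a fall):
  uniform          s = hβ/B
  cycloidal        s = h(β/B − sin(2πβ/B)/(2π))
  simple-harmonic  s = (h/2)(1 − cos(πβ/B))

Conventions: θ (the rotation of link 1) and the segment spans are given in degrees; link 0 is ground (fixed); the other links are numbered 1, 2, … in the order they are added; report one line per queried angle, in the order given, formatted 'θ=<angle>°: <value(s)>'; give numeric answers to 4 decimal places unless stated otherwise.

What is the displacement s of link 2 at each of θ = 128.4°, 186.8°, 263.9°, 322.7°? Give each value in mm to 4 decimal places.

segment 1 (0° to 32.6°, dwell): s unchanged at 0.0000
θ = 128.4° falls in segment 2 (32.6° to 149.1°, simple-harmonic, h = 20): β = 128.4 − 32.6 = 95.8°, B = 116.5°; Δs = 20/2·(1 − cos(π·0.8223)) = 18.4821; s = 0.0000 + 18.4821 = 18.4821
segment 2 (32.6° to 149.1°, simple-harmonic, h = 20) is passed completely: s = 0.0000 + (20) = 20.0000
θ = 186.8° falls in segment 3 (149.1° to 242.3°, uniform, h = -15): β = 186.8 − 149.1 = 37.7°, B = 93.2°; Δs = -15·37.7/93.2 = -6.0676; s = 20.0000 − 6.0676 = 13.9324
segment 3 (149.1° to 242.3°, uniform, h = -15) is passed completely: s = 20.0000 + (-15) = 5.0000
θ = 263.9° falls in segment 4 (242.3° to 360°, cycloidal, h = -5): β = 263.9 − 242.3 = 21.6°, B = 117.7°; Δs = -5·(0.1835 − sin(2π·0.1835)/(2π)) = -0.1902; s = 5.0000 − 0.1902 = 4.8098
θ = 322.7° falls in segment 4 (242.3° to 360°, cycloidal, h = -5): β = 322.7 − 242.3 = 80.4°, B = 117.7°; Δs = -5·(0.6831 − sin(2π·0.6831)/(2π)) = -4.1419; s = 5.0000 − 4.1419 = 0.8581

θ=128.4°: 18.4821
θ=186.8°: 13.9324
θ=263.9°: 4.8098
θ=322.7°: 0.8581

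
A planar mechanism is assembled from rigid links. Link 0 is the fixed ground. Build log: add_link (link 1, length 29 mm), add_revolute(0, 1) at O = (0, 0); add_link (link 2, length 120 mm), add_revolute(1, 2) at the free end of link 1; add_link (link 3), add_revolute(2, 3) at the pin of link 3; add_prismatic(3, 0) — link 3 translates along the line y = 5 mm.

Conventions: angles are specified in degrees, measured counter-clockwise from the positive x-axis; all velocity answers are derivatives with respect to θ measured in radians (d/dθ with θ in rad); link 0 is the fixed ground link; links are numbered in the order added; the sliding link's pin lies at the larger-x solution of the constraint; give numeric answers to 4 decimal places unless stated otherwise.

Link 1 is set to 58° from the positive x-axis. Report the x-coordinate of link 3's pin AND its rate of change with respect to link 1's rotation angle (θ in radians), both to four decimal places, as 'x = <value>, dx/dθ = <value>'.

geometry: r = 29 mm, L = 120 mm, e = 5 mm
crank pin P = (r cos θ, r sin θ) = (15.367659, 24.593395)
h = r sin θ − e = 24.593395 − 5 = 19.593395
x = r cos θ + √(L² − h²) = 15.367659 + 118.389606 = 133.757265
dx/dθ = −r sin θ − h·r cos θ/√(L² − h²) (θ in radians; h = 19.593395) = -27.136731

x = 133.7573, dx/dθ = -27.1367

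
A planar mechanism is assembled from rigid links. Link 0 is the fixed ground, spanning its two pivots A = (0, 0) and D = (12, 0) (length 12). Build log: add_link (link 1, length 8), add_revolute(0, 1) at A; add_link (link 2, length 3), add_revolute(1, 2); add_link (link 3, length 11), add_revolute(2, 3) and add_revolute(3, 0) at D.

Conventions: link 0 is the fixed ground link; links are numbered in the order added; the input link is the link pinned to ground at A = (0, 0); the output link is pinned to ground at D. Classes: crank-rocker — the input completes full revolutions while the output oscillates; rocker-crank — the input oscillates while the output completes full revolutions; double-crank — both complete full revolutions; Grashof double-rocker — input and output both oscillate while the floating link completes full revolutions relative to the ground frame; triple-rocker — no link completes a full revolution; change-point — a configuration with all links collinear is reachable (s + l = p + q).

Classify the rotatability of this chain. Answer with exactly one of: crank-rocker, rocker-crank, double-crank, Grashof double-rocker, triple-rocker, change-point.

lengths: ground=12, input=8, coupler=3, output=11
sorted: s=3 (shortest), l=12 (longest), p+q=19
s + l = 15 vs p + q = 19
s + l < p + q (Grashof) with shortest = coupler link → Grashof double-rocker

Grashof double-rocker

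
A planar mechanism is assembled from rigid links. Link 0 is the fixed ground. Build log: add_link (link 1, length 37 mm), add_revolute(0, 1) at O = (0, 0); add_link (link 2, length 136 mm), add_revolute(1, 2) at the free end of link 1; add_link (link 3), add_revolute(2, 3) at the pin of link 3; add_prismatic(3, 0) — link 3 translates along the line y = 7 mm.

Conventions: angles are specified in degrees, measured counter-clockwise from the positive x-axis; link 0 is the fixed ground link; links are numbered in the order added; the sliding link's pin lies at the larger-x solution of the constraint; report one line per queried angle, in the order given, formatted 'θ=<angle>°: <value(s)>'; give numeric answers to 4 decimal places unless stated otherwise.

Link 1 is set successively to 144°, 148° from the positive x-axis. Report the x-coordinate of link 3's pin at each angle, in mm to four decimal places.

geometry: r = 37 mm, L = 136 mm, e = 7 mm
θ=144°: crank pin P = (r cos θ, r sin θ) = (-29.933629, 21.748054)
θ=144°: h = r sin θ − e = 21.748054 − 7 = 14.748054
θ=144°: x = r cos θ + √(L² − h²) = -29.933629 + 135.197984 = 105.264355
θ=148°: crank pin P = (r cos θ, r sin θ) = (-31.377780, 19.607013)
θ=148°: h = r sin θ − e = 19.607013 − 7 = 12.607013
θ=148°: x = r cos θ + √(L² − h²) = -31.377780 + 135.414413 = 104.036633

θ=144°: 105.2644
θ=148°: 104.0366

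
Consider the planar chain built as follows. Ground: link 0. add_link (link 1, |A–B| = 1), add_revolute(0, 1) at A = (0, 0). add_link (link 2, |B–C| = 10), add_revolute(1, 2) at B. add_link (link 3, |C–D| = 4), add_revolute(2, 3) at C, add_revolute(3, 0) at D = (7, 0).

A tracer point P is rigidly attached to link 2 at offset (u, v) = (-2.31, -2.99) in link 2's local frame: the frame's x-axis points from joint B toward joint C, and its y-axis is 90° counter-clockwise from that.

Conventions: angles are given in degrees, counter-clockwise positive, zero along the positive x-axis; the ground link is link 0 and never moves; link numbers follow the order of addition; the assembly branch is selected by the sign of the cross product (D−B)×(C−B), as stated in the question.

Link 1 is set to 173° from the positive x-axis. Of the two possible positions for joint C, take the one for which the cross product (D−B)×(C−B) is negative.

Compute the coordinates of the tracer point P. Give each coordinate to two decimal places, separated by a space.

A=(0,0), D=(7.00,0)
B = A + 1.00·(cos173°, sin173°) = (-0.9925, 0.1219)
|BD| = 7.9935
circle(B,10.00) ∩ circle(D,4.00): a=9.2510, h=3.7972
  candidates: C₊=(8.3153,3.7776) cross=30.353; C₋=(8.1995,-3.8159) cross=-30.353
  branch - wants cross < 0 → take C=(8.1995,-3.8159) (cross=-30.353)
ex = (C−B)/|BC| = (0.9192,-0.3938); ey = (0.3938,0.9192)
P = B + -2.31·ex + -2.99·ey = (-4.2933,-1.7169)

-4.29 -1.72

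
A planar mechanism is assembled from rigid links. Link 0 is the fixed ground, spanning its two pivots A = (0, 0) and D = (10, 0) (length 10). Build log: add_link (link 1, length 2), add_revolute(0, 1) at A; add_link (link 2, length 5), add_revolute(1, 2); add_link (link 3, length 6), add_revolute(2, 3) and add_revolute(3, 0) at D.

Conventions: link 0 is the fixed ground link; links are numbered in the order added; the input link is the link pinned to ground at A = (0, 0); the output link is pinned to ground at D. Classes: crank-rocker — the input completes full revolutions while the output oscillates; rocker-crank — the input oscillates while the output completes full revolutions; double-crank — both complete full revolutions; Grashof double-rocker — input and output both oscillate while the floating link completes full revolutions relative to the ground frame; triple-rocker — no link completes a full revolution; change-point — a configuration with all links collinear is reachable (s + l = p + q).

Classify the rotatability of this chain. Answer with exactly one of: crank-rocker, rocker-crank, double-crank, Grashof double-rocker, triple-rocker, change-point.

lengths: ground=10, input=2, coupler=5, output=6
sorted: s=2 (shortest), l=10 (longest), p+q=11
s + l = 12 vs p + q = 11
s + l > p + q → non-Grashof → no link fully rotates → triple-rocker

triple-rocker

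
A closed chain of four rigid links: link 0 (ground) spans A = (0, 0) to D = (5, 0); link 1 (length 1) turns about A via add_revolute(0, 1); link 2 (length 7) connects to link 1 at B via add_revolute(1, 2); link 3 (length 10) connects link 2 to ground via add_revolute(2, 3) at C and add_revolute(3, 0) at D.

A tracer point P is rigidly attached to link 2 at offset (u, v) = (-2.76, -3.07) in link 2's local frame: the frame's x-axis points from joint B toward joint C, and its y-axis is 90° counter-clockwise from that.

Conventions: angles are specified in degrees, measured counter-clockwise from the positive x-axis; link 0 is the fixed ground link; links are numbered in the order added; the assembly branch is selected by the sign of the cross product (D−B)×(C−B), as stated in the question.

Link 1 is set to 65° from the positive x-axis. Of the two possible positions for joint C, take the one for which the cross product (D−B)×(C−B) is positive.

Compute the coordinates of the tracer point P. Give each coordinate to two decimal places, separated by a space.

A=(0,0), D=(5.00,0)
B = A + 1.00·(cos65°, sin65°) = (0.4226, 0.9063)
|BD| = 4.6662
circle(B,7.00) ∩ circle(D,10.00): a=-3.1317, h=6.2604
  candidates: C₊=(-1.4335,7.6557) cross=29.213; C₋=(-3.8653,-4.6266) cross=-29.213
  branch + wants cross > 0 → take C=(-1.4335,7.6557) (cross=29.213)
ex = (C−B)/|BC| = (-0.2652,0.9642); ey = (-0.9642,-0.2652)
P = B + -2.76·ex + -3.07·ey = (4.1146,-0.9409)

4.11 -0.94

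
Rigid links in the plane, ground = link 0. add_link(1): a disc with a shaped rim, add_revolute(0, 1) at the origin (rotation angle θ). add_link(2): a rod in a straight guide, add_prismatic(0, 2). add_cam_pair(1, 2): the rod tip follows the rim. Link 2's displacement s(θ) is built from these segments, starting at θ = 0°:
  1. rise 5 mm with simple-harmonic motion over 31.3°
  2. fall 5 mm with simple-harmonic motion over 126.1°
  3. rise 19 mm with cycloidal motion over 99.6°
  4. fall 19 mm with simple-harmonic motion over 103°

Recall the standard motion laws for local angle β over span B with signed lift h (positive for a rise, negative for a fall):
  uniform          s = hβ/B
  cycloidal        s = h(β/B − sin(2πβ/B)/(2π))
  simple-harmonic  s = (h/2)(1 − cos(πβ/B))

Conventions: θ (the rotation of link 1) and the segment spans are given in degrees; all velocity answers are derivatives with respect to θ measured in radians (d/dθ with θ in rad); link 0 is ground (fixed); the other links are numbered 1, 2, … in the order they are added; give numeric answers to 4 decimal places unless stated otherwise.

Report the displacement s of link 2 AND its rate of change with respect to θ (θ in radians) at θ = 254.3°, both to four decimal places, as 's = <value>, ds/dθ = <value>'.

segment 1 (0° to 31.3°, simple-harmonic, h = 5) is passed completely: s = 0.0000 + (5) = 5.0000
segment 2 (31.3° to 157.4°, simple-harmonic, h = -5) is passed completely: s = 5.0000 + (-5) = 0.0000
θ = 254.3° falls in segment 3 (157.4° to 257°, cycloidal, h = 19): β = 254.3 − 157.4 = 96.9°, B = 99.6°; Δs = 19·(0.9729 − sin(2π·0.9729)/(2π)) = 18.9975; s = 0.0000 + 18.9975 = 18.9975
velocity in seg [157.4°–257°] (cycloidal), θ in radians: β = 96.9° = 1.6912 rad, B = 99.6° = 1.7383 rad; ds/dθ = (h/B)(1 − cos(2πβ/B)) = (19/1.7383)(1 − cos(2π·0.9729)) = 0.158163 mm/rad

s = 18.9975, ds/dθ = 0.1582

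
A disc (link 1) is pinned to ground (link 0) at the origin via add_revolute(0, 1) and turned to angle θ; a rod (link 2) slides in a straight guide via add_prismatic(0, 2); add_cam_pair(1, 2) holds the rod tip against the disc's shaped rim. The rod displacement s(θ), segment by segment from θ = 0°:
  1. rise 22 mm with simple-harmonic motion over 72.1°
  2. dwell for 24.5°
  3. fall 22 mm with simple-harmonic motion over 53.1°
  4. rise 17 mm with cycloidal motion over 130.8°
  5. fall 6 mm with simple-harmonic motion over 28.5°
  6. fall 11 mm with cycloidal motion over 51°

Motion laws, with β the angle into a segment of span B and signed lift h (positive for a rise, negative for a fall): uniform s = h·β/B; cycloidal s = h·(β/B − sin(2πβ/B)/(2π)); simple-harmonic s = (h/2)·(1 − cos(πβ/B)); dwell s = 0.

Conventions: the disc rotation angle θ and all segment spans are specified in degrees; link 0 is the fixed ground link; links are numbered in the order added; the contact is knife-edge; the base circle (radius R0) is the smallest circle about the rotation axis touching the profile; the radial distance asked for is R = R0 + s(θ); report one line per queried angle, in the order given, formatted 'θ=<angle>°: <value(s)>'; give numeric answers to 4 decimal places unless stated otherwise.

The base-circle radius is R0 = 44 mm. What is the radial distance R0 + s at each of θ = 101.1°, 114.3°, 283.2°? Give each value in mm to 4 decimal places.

segment 1 (0° to 72.1°, simple-harmonic, h = 22) is passed completely: s = 0.0000 + (22) = 22.0000
segment 2 (72.1° to 96.6°, dwell): s unchanged at 22.0000
θ = 101.1° falls in segment 3 (96.6° to 149.7°, simple-harmonic, h = -22): β = 101.1 − 96.6 = 4.5°, B = 53.1°; Δs = -22/2·(1 − cos(π·0.0847)) = -0.3876; s = 22.0000 − 0.3876 = 21.6124
θ = 114.3° falls in segment 3 (96.6° to 149.7°, simple-harmonic, h = -22): β = 114.3 − 96.6 = 17.7°, B = 53.1°; Δs = -22/2·(1 − cos(π·0.3333)) = -5.5000; s = 22.0000 − 5.5000 = 16.5000
segment 3 (96.6° to 149.7°, simple-harmonic, h = -22) is passed completely: s = 22.0000 + (-22) = 0.0000
segment 4 (149.7° to 280.5°, cycloidal, h = 17) is passed completely: s = 0.0000 + (17) = 17.0000
θ = 283.2° falls in segment 5 (280.5° to 309°, simple-harmonic, h = -6): β = 283.2 − 280.5 = 2.7°, B = 28.5°; Δs = -6/2·(1 − cos(π·0.0947)) = -0.1319; s = 17.0000 − 0.1319 = 16.8681
θ=101.1°: R = R0 + s = 44 + 21.6124 = 65.6124
θ=114.3°: R = R0 + s = 44 + 16.5000 = 60.5000
θ=283.2°: R = R0 + s = 44 + 16.8681 = 60.8681

θ=101.1°: 65.6124
θ=114.3°: 60.5000
θ=283.2°: 60.8681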